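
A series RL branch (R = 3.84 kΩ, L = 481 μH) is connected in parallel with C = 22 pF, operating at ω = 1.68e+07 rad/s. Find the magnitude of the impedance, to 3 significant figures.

X_L = ωL = 8080 Ω
X_C = 1/(ωC) = 2710 Ω
Branch 1 (R+jX_L): Z₁ = 3840 + j8080 Ω, |Z₁| = 8950 Ω
Branch 2 (−jX_C): Z₂ = −j2710 Ω
Parallel: Z = Z₁Z₂/(Z₁+Z₂), |Z| = 3660 Ω, ∠Z = -79.9°

3660 Ω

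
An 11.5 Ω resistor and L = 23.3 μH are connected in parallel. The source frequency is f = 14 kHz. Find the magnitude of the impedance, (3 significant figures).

2.02 Ω

ω = 2πf = 87960 rad/s
X_L = ωL = 2.05 Ω
Parallel: admittances add. Y = 1/R + 1/(jωL)
Y = (0.0870 − j0.488) S
|Y| = 0.496 S → |Z| = 1/|Y| = 2.02 Ω, ∠Z = −∠Y = 79.9°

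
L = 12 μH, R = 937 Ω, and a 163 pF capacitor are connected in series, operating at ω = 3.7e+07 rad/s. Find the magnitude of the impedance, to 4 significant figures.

X_L = ωL = 444.0 Ω
X_C = 1/(ωC) = 165.8 Ω
Net reactance X = X_L − X_C = 278.2 Ω
Z = 937.0 + j278.2 Ω
|Z| = √(937.0² + 278.2²) = 977.4 Ω

977.4 Ω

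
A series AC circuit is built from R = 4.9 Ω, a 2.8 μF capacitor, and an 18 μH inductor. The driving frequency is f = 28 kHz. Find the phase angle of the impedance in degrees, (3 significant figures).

13.1°

ω = 2πf = 175900 rad/s
X_L = ωL = 3.17 Ω
X_C = 1/(ωC) = 2.03 Ω
Net reactance X = X_L − X_C = 1.14 Ω
Z = 4.90 + j1.14 Ω
|Z| = √(4.90² + 1.14²) = 5.03 Ω
∠Z = arctan(1.14/4.90) = 13.1°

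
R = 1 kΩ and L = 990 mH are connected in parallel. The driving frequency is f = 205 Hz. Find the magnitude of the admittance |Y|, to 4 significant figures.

ω = 2πf = 1288 rad/s
X_L = ωL = 1275 Ω
Parallel: admittances add. Y = 1/R + 1/(jωL)
Y = (0.001000 − j0.0007842) S
|Y| = 0.001271 S → |Z| = 1/|Y| = 786.9 Ω, ∠Z = −∠Y = 38.10°

1.271 mS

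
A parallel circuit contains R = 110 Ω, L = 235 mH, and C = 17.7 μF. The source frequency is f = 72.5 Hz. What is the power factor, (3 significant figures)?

ω = 2πf = 455.5 rad/s
X_L = ωL = 107 Ω
X_C = 1/(ωC) = 124 Ω
Parallel: admittances add. Y = 1/R + 1/(jωL) + jωC
Y = (0.00909 − j0.00128) S
|Y| = 0.00918 S → |Z| = 1/|Y| = 109 Ω, ∠Z = −∠Y = 8.01°
cos φ = cos(8.01°) = 0.990

0.990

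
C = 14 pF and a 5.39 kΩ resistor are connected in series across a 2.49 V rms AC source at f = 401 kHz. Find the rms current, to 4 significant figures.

86.29 μA

ω = 2πf = 2.52e+06 rad/s
X_C = 1/(ωC) = 28350 Ω
Z = 5390 − j28350 Ω
|Z| = √(5390² + 28350²) = 28860 Ω
I = V/|Z| = 2.49/28860 = 86.29 μA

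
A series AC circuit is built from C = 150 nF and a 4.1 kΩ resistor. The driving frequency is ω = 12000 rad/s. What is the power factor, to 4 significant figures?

0.9909

X_C = 1/(ωC) = 555.6 Ω
Z = 4100 − j555.6 Ω
|Z| = √(4100² + 555.6²) = 4137 Ω
∠Z = arctan(-555.6/4100) = -7.717°
cos φ = cos(-7.717°) = 0.9909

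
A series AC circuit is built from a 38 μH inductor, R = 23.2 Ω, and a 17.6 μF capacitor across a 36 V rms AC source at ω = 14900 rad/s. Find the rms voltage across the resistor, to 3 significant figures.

X_L = ωL = 0.566 Ω
X_C = 1/(ωC) = 3.81 Ω
Net reactance X = X_L − X_C = -3.25 Ω
Z = 23.2 − j3.25 Ω
|Z| = √(23.2² + 3.25²) = 23.4 Ω
I = V/|Z| = 1.54 A
V_R = I·|Z_R| = 1.54 × 23.2 = 35.7 V

35.7 V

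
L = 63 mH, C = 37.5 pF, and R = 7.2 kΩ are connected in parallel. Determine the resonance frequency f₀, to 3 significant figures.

104 kHz

ω₀ = 1/√(LC) = 1/√(0.063 × 3.75e-11) = 650600 rad/s
f₀ = ω₀/(2π) = 104 kHz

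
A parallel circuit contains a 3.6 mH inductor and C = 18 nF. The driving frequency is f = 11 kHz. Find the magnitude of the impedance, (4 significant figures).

360.4 Ω

ω = 2πf = 69120 rad/s
X_L = ωL = 248.8 Ω
X_C = 1/(ωC) = 803.8 Ω
Parallel: admittances add. Y = 1/(jωL) + jωC
Y = (0 − j0.002775) S
|Y| = 0.002775 S → |Z| = 1/|Y| = 360.4 Ω, ∠Z = −∠Y = 90.00°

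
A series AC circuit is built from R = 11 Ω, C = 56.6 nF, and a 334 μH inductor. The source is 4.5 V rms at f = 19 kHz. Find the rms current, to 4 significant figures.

ω = 2πf = 119400 rad/s
X_L = ωL = 39.87 Ω
X_C = 1/(ωC) = 148.0 Ω
Net reactance X = X_L − X_C = -108.1 Ω
Z = 11.00 − j108.1 Ω
|Z| = √(11.00² + 108.1²) = 108.7 Ω
I = V/|Z| = 4.5/108.7 = 41.41 mA

41.41 mA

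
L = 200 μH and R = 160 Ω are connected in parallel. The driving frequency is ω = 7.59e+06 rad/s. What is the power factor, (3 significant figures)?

0.994

X_L = ωL = 1520 Ω
Parallel: admittances add. Y = 1/R + 1/(jωL)
Y = (0.00625 − j0.000659) S
|Y| = 0.00628 S → |Z| = 1/|Y| = 159 Ω, ∠Z = −∠Y = 6.02°
cos φ = cos(6.02°) = 0.994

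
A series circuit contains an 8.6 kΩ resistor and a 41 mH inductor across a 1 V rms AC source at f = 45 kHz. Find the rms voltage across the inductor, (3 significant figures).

ω = 2πf = 282700 rad/s
X_L = ωL = 11600 Ω
Z = 8600 + j11600 Ω
|Z| = √(8600² + 11600²) = 14400 Ω
I = V/|Z| = 69.3 μA
V_L = I·|Z_L| = 6.93e-05 × 11600 = 0.803 V

0.803 V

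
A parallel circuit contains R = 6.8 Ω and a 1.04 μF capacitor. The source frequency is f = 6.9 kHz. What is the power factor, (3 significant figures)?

0.956

ω = 2πf = 43350 rad/s
X_C = 1/(ωC) = 22.2 Ω
Parallel: admittances add. Y = 1/R + jωC
Y = (0.147 + j0.0451) S
|Y| = 0.154 S → |Z| = 1/|Y| = 6.50 Ω, ∠Z = −∠Y = -17.0°
cos φ = cos(-17.0°) = 0.956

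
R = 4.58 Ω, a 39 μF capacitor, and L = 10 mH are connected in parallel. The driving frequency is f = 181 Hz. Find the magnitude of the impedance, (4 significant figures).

4.491 Ω

ω = 2πf = 1137 rad/s
X_L = ωL = 11.37 Ω
X_C = 1/(ωC) = 22.55 Ω
Parallel: admittances add. Y = 1/R + 1/(jωL) + jωC
Y = (0.2183 − j0.04358) S
|Y| = 0.2226 S → |Z| = 1/|Y| = 4.491 Ω, ∠Z = −∠Y = 11.29°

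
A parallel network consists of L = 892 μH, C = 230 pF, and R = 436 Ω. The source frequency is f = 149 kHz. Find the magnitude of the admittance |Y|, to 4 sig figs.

ω = 2πf = 936200 rad/s
X_L = ωL = 835.1 Ω
X_C = 1/(ωC) = 4644 Ω
Parallel: admittances add. Y = 1/R + 1/(jωL) + jωC
Y = (0.002294 − j0.0009822) S
|Y| = 0.002495 S → |Z| = 1/|Y| = 400.8 Ω, ∠Z = −∠Y = 23.18°

2.495 mS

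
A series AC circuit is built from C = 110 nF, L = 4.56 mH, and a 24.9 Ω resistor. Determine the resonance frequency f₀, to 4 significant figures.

7.106 kHz

ω₀ = 1/√(LC) = 1/√(0.00456 × 1.1e-07) = 44650 rad/s
f₀ = ω₀/(2π) = 7.106 kHz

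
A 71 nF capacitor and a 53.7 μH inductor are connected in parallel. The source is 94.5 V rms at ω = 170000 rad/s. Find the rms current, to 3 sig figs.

X_L = ωL = 9.13 Ω
X_C = 1/(ωC) = 82.9 Ω
Parallel: admittances add. Y = 1/(jωL) + jωC
Y = (0 − j0.0975) S
|Y| = 0.0975 S → |Z| = 1/|Y| = 10.3 Ω, ∠Z = −∠Y = 90.0°
I = V/|Z| = 94.5/10.3 = 9.21 A

9.21 A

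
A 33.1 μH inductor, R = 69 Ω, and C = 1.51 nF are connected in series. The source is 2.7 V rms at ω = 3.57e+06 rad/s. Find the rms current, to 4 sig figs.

28.00 mA

X_L = ωL = 118.2 Ω
X_C = 1/(ωC) = 185.5 Ω
Net reactance X = X_L − X_C = -67.34 Ω
Z = 69.00 − j67.34 Ω
|Z| = √(69.00² + 67.34²) = 96.41 Ω
I = V/|Z| = 2.7/96.41 = 28.00 mA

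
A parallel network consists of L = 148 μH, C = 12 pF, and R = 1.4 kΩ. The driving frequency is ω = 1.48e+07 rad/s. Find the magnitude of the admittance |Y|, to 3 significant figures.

767 μS

X_L = ωL = 2190 Ω
X_C = 1/(ωC) = 5630 Ω
Parallel: admittances add. Y = 1/R + 1/(jωL) + jωC
Y = (0.000714 − j0.000279) S
|Y| = 0.000767 S → |Z| = 1/|Y| = 1300 Ω, ∠Z = −∠Y = 21.3°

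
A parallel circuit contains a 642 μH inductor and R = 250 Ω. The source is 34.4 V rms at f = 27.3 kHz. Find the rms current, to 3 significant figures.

ω = 2πf = 171500 rad/s
X_L = ωL = 110 Ω
Parallel: admittances add. Y = 1/R + 1/(jωL)
Y = (0.00400 − j0.00908) S
|Y| = 0.00992 S → |Z| = 1/|Y| = 101 Ω, ∠Z = −∠Y = 66.2°
I = V/|Z| = 34.4/101 = 341 mA

341 mA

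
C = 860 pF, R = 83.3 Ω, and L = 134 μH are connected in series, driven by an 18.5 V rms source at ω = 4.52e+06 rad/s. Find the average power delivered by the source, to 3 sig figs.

222 mW

X_L = ωL = 606 Ω
X_C = 1/(ωC) = 257 Ω
Net reactance X = X_L − X_C = 348 Ω
Z = 83.3 + j348 Ω
|Z| = √(83.3² + 348²) = 358 Ω
∠Z = arctan(348/83.3) = 76.6°
I = V/|Z| = 51.6 mA
P = VI cos φ = 18.5 × 0.0516 × cos(76.6°) = 222 mW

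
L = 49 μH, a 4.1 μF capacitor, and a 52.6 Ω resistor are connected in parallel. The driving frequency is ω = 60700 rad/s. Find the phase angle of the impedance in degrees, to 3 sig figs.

77.7°

X_L = ωL = 2.97 Ω
X_C = 1/(ωC) = 4.02 Ω
Parallel: admittances add. Y = 1/R + 1/(jωL) + jωC
Y = (0.0190 − j0.0873) S
|Y| = 0.0894 S → |Z| = 1/|Y| = 11.2 Ω, ∠Z = −∠Y = 77.7°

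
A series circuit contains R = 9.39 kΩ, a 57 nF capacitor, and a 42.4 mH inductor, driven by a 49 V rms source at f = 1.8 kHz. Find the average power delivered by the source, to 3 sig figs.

ω = 2πf = 11310 rad/s
X_L = ωL = 480 Ω
X_C = 1/(ωC) = 1550 Ω
Net reactance X = X_L − X_C = -1070 Ω
Z = 9390 − j1070 Ω
|Z| = √(9390² + 1070²) = 9450 Ω
∠Z = arctan(-1070/9390) = -6.51°
I = V/|Z| = 5.18 mA
P = VI cos φ = 49 × 0.00518 × cos(-6.51°) = 252 mW

252 mW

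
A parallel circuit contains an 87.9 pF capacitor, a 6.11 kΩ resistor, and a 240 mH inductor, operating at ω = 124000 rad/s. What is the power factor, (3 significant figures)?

X_L = ωL = 29800 Ω
X_C = 1/(ωC) = 91700 Ω
Parallel: admittances add. Y = 1/R + 1/(jωL) + jωC
Y = (0.000164 − j2.27e-05) S
|Y| = 0.000165 S → |Z| = 1/|Y| = 6050 Ω, ∠Z = −∠Y = 7.90°
cos φ = cos(7.90°) = 0.991

0.991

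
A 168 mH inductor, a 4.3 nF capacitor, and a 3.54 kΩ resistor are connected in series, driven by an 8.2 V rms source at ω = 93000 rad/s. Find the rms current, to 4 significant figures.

X_L = ωL = 15620 Ω
X_C = 1/(ωC) = 2501 Ω
Net reactance X = X_L − X_C = 13120 Ω
Z = 3540 + j13120 Ω
|Z| = √(3540² + 13120²) = 13590 Ω
I = V/|Z| = 8.2/13590 = 603.3 μA

603.3 μA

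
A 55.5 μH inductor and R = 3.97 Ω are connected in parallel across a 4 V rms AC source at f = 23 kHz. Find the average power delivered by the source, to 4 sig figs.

4.030 W

ω = 2πf = 144500 rad/s
X_L = ωL = 8.020 Ω
Parallel: admittances add. Y = 1/R + 1/(jωL)
Y = (0.2519 − j0.1247) S
|Y| = 0.2811 S → |Z| = 1/|Y| = 3.558 Ω, ∠Z = −∠Y = 26.33°
I = V/|Z| = 1.124 A
P = VI cos φ = 4 × 1.124 × cos(26.33°) = 4.030 W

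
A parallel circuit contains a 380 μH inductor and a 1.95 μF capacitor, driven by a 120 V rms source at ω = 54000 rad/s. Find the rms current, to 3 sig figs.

6.79 A

X_L = ωL = 20.5 Ω
X_C = 1/(ωC) = 9.50 Ω
Parallel: admittances add. Y = 1/(jωL) + jωC
Y = (0 + j0.0566) S
|Y| = 0.0566 S → |Z| = 1/|Y| = 17.7 Ω, ∠Z = −∠Y = -90.0°
I = V/|Z| = 120/17.7 = 6.79 A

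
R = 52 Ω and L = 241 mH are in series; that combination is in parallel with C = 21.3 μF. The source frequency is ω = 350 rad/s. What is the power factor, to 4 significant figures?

X_L = ωL = 84.35 Ω
X_C = 1/(ωC) = 134.1 Ω
Branch 1 (R+jX_L): Z₁ = 52.00 + j84.35 Ω, |Z₁| = 99.09 Ω
Branch 2 (−jX_C): Z₂ = −j134.1 Ω
Parallel: Z = Z₁Z₂/(Z₁+Z₂), |Z| = 184.6 Ω, ∠Z = 12.10°
cos φ = cos(12.10°) = 0.9778

0.9778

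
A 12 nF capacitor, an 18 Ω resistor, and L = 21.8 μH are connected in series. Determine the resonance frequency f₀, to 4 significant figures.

ω₀ = 1/√(LC) = 1/√(2.18e-05 × 1.2e-08) = 1.955e+06 rad/s
f₀ = ω₀/(2π) = 311.2 kHz

311.2 kHz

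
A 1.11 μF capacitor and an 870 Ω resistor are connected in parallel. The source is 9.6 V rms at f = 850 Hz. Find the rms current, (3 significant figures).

58.0 mA

ω = 2πf = 5341 rad/s
X_C = 1/(ωC) = 169 Ω
Parallel: admittances add. Y = 1/R + jωC
Y = (0.00115 + j0.00593) S
|Y| = 0.00604 S → |Z| = 1/|Y| = 166 Ω, ∠Z = −∠Y = -79.0°
I = V/|Z| = 9.6/166 = 58.0 mA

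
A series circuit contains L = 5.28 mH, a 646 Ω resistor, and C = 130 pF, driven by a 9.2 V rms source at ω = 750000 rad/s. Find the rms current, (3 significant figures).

X_L = ωL = 3960 Ω
X_C = 1/(ωC) = 10300 Ω
Net reactance X = X_L − X_C = -6300 Ω
Z = 646 − j6300 Ω
|Z| = √(646² + 6300²) = 6330 Ω
I = V/|Z| = 9.2/6330 = 1.45 mA

1.45 mA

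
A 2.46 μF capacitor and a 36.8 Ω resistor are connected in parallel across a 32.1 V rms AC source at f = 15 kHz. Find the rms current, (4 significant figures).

7.493 A

ω = 2πf = 94250 rad/s
X_C = 1/(ωC) = 4.313 Ω
Parallel: admittances add. Y = 1/R + jωC
Y = (0.02717 + j0.2318) S
|Y| = 0.2334 S → |Z| = 1/|Y| = 4.284 Ω, ∠Z = −∠Y = -83.32°
I = V/|Z| = 32.1/4.284 = 7.493 A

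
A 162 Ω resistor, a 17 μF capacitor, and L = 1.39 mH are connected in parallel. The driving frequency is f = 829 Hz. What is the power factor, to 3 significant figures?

ω = 2πf = 5209 rad/s
X_L = ωL = 7.24 Ω
X_C = 1/(ωC) = 11.3 Ω
Parallel: admittances add. Y = 1/R + 1/(jωL) + jωC
Y = (0.00617 − j0.0496) S
|Y| = 0.0500 S → |Z| = 1/|Y| = 20.0 Ω, ∠Z = −∠Y = 82.9°
cos φ = cos(82.9°) = 0.124

0.124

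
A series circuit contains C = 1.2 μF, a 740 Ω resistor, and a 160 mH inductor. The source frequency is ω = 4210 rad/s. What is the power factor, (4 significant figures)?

0.8412

X_L = ωL = 673.6 Ω
X_C = 1/(ωC) = 197.9 Ω
Net reactance X = X_L − X_C = 475.7 Ω
Z = 740.0 + j475.7 Ω
|Z| = √(740.0² + 475.7²) = 879.7 Ω
∠Z = arctan(475.7/740.0) = 32.73°
cos φ = cos(32.73°) = 0.8412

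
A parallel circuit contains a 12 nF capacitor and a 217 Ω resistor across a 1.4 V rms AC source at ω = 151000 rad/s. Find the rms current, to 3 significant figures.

X_C = 1/(ωC) = 552 Ω
Parallel: admittances add. Y = 1/R + jωC
Y = (0.00461 + j0.00181) S
|Y| = 0.00495 S → |Z| = 1/|Y| = 202 Ω, ∠Z = −∠Y = -21.5°
I = V/|Z| = 1.4/202 = 6.93 mA

6.93 mA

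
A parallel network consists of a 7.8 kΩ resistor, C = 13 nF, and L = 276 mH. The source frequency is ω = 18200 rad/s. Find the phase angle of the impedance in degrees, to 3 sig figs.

X_L = ωL = 5020 Ω
X_C = 1/(ωC) = 4230 Ω
Parallel: admittances add. Y = 1/R + 1/(jωL) + jωC
Y = (0.000128 + j3.75e-05) S
|Y| = 0.000134 S → |Z| = 1/|Y| = 7490 Ω, ∠Z = −∠Y = -16.3°

-16.3°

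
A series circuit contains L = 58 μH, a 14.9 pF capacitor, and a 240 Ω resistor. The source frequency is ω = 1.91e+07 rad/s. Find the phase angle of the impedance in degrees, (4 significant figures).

-84.30°

X_L = ωL = 1108 Ω
X_C = 1/(ωC) = 3514 Ω
Net reactance X = X_L − X_C = -2406 Ω
Z = 240.0 − j2406 Ω
|Z| = √(240.0² + 2406²) = 2418 Ω
∠Z = arctan(-2406/240.0) = -84.30°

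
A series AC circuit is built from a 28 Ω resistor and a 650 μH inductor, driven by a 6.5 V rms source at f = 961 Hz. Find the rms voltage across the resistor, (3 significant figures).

ω = 2πf = 6038 rad/s
X_L = ωL = 3.92 Ω
Z = 28.0 + j3.92 Ω
|Z| = √(28.0² + 3.92²) = 28.3 Ω
I = V/|Z| = 230 mA
V_R = I·|Z_R| = 0.230 × 28.0 = 6.44 V

6.44 V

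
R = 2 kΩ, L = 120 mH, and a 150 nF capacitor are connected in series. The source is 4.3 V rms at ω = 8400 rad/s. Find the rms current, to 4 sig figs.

2.138 mA

X_L = ωL = 1008 Ω
X_C = 1/(ωC) = 793.7 Ω
Net reactance X = X_L − X_C = 214.3 Ω
Z = 2000 + j214.3 Ω
|Z| = √(2000² + 214.3²) = 2011 Ω
I = V/|Z| = 4.3/2011 = 2.138 mA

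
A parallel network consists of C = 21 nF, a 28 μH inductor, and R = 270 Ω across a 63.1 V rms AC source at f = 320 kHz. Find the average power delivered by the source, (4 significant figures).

14.75 W

ω = 2πf = 2.011e+06 rad/s
X_L = ωL = 56.30 Ω
X_C = 1/(ωC) = 23.68 Ω
Parallel: admittances add. Y = 1/R + 1/(jωL) + jωC
Y = (0.003704 + j0.02446) S
|Y| = 0.02474 S → |Z| = 1/|Y| = 40.42 Ω, ∠Z = −∠Y = -81.39°
I = V/|Z| = 1.561 A
P = VI cos φ = 63.1 × 1.561 × cos(-81.39°) = 14.75 W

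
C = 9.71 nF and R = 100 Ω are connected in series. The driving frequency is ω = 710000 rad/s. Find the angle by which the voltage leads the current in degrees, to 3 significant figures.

X_C = 1/(ωC) = 145 Ω
Z = 100 − j145 Ω
|Z| = √(100² + 145²) = 176 Ω
∠Z = arctan(-145/100) = -55.4°

-55.4°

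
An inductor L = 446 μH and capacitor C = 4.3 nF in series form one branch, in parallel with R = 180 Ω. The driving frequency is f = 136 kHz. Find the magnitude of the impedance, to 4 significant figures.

93.21 Ω

ω = 2πf = 854500 rad/s
X_L = ωL = 381.1 Ω
X_C = 1/(ωC) = 272.2 Ω
Branch 1: Z₁ = R = 180.0 Ω
Branch 2 (series LC): Z₂ = j(X_L − X_C) = j109.0 Ω
Parallel: Z = Z₁Z₂/(Z₁+Z₂), |Z| = 93.21 Ω, ∠Z = 58.81°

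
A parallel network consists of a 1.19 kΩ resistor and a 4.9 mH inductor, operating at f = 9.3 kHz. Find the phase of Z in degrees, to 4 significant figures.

ω = 2πf = 58430 rad/s
X_L = ωL = 286.3 Ω
Parallel: admittances add. Y = 1/R + 1/(jωL)
Y = (0.0008403 − j0.003493) S
|Y| = 0.003592 S → |Z| = 1/|Y| = 278.4 Ω, ∠Z = −∠Y = 76.47°

76.47°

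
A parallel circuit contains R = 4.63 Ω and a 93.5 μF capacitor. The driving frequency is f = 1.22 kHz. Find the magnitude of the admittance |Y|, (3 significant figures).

749 mS

ω = 2πf = 7665 rad/s
X_C = 1/(ωC) = 1.40 Ω
Parallel: admittances add. Y = 1/R + jωC
Y = (0.216 + j0.717) S
|Y| = 0.749 S → |Z| = 1/|Y| = 1.34 Ω, ∠Z = −∠Y = -73.2°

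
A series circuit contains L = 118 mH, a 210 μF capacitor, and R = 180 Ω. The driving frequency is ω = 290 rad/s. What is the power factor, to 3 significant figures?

X_L = ωL = 34.2 Ω
X_C = 1/(ωC) = 16.4 Ω
Net reactance X = X_L − X_C = 17.8 Ω
Z = 180 + j17.8 Ω
|Z| = √(180² + 17.8²) = 181 Ω
∠Z = arctan(17.8/180) = 5.65°
cos φ = cos(5.65°) = 0.995

0.995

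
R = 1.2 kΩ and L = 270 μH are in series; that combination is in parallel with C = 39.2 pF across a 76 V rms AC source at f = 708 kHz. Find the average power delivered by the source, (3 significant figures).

ω = 2πf = 4.448e+06 rad/s
X_L = ωL = 1200 Ω
X_C = 1/(ωC) = 5730 Ω
Branch 1 (R+jX_L): Z₁ = 1200 + j1200 Ω, |Z₁| = 1700 Ω
Branch 2 (−jX_C): Z₂ = −j5730 Ω
Parallel: Z = Z₁Z₂/(Z₁+Z₂), |Z| = 2080 Ω, ∠Z = 30.2°
I = V/|Z| = 36.6 mA
P = VI cos φ = 76 × 0.0366 × cos(30.2°) = 2.40 W

2.40 W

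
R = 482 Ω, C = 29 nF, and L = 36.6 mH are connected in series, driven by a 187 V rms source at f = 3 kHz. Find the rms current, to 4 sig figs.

151.1 mA

ω = 2πf = 18850 rad/s
X_L = ωL = 689.9 Ω
X_C = 1/(ωC) = 1829 Ω
Net reactance X = X_L − X_C = -1139 Ω
Z = 482.0 − j1139 Ω
|Z| = √(482.0² + 1139²) = 1237 Ω
I = V/|Z| = 187/1237 = 151.1 mA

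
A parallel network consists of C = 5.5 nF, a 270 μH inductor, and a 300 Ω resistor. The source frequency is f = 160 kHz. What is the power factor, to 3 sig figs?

0.875

ω = 2πf = 1.005e+06 rad/s
X_L = ωL = 271 Ω
X_C = 1/(ωC) = 181 Ω
Parallel: admittances add. Y = 1/R + 1/(jωL) + jωC
Y = (0.00333 + j0.00185) S
|Y| = 0.00381 S → |Z| = 1/|Y| = 262 Ω, ∠Z = −∠Y = -29.0°
cos φ = cos(-29.0°) = 0.875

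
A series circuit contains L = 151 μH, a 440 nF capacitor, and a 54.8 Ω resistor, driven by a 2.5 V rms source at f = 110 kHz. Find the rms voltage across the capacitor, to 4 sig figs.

ω = 2πf = 691200 rad/s
X_L = ωL = 104.4 Ω
X_C = 1/(ωC) = 3.288 Ω
Net reactance X = X_L − X_C = 101.1 Ω
Z = 54.80 + j101.1 Ω
|Z| = √(54.80² + 101.1²) = 115.0 Ω
I = V/|Z| = 21.74 mA
V_C = I·|Z_C| = 0.02174 × 3.288 = 0.07150 V

0.07150 V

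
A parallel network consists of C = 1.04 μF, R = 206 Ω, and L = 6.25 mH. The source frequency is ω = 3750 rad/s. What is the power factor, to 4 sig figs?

0.1242

X_L = ωL = 23.44 Ω
X_C = 1/(ωC) = 256.4 Ω
Parallel: admittances add. Y = 1/R + 1/(jωL) + jωC
Y = (0.004854 − j0.03877) S
|Y| = 0.03907 S → |Z| = 1/|Y| = 25.60 Ω, ∠Z = −∠Y = 82.86°
cos φ = cos(82.86°) = 0.1242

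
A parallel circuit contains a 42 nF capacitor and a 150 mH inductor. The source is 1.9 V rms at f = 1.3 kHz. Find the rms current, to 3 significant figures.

899 μA

ω = 2πf = 8168 rad/s
X_L = ωL = 1230 Ω
X_C = 1/(ωC) = 2910 Ω
Parallel: admittances add. Y = 1/(jωL) + jωC
Y = (0 − j0.000473) S
|Y| = 0.000473 S → |Z| = 1/|Y| = 2110 Ω, ∠Z = −∠Y = 90.0°
I = V/|Z| = 1.9/2110 = 899 μA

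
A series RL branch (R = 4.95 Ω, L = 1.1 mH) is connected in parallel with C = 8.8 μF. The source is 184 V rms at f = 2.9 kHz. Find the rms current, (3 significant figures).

21.0 A

ω = 2πf = 18220 rad/s
X_L = ωL = 20.0 Ω
X_C = 1/(ωC) = 6.24 Ω
Branch 1 (R+jX_L): Z₁ = 4.95 + j20.0 Ω, |Z₁| = 20.6 Ω
Branch 2 (−jX_C): Z₂ = −j6.24 Ω
Parallel: Z = Z₁Z₂/(Z₁+Z₂), |Z| = 8.78 Ω, ∠Z = -84.1°
I = V/|Z| = 184/8.78 = 21.0 A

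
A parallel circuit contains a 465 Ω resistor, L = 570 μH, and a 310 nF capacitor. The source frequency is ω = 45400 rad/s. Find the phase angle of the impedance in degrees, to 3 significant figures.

X_L = ωL = 25.9 Ω
X_C = 1/(ωC) = 71.1 Ω
Parallel: admittances add. Y = 1/R + 1/(jωL) + jωC
Y = (0.00215 − j0.0246) S
|Y| = 0.0247 S → |Z| = 1/|Y| = 40.5 Ω, ∠Z = −∠Y = 85.0°

85.0°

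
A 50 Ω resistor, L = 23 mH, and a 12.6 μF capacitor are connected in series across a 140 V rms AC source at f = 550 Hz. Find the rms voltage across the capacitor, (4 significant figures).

42.61 V

ω = 2πf = 3456 rad/s
X_L = ωL = 79.48 Ω
X_C = 1/(ωC) = 22.97 Ω
Net reactance X = X_L − X_C = 56.52 Ω
Z = 50.00 + j56.52 Ω
|Z| = √(50.00² + 56.52²) = 75.46 Ω
I = V/|Z| = 1.855 A
V_C = I·|Z_C| = 1.855 × 22.97 = 42.61 V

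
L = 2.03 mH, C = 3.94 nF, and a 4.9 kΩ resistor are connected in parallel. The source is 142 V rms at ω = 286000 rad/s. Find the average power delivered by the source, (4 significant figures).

X_L = ωL = 580.6 Ω
X_C = 1/(ωC) = 887.4 Ω
Parallel: admittances add. Y = 1/R + 1/(jωL) + jωC
Y = (0.0002041 − j0.0005956) S
|Y| = 0.0006296 S → |Z| = 1/|Y| = 1588 Ω, ∠Z = −∠Y = 71.09°
I = V/|Z| = 89.40 mA
P = VI cos φ = 142 × 0.08940 × cos(71.09°) = 4.115 W

4.115 W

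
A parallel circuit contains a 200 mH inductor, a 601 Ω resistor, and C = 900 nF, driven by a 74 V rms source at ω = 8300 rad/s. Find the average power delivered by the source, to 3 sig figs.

X_L = ωL = 1660 Ω
X_C = 1/(ωC) = 134 Ω
Parallel: admittances add. Y = 1/R + 1/(jωL) + jωC
Y = (0.00166 + j0.00687) S
|Y| = 0.00707 S → |Z| = 1/|Y| = 142 Ω, ∠Z = −∠Y = -76.4°
I = V/|Z| = 523 mA
P = VI cos φ = 74 × 0.523 × cos(-76.4°) = 9.11 W

9.11 W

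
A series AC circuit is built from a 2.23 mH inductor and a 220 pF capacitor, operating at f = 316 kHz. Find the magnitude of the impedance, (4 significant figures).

ω = 2πf = 1.985e+06 rad/s
X_L = ωL = 4428 Ω
X_C = 1/(ωC) = 2289 Ω
Net reactance X = X_L − X_C = 2138 Ω
Z = j2138 Ω
|Z| = √(0² + 2138²) = 2138 Ω

2138 Ω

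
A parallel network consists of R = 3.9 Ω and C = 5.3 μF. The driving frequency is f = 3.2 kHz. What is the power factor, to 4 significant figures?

ω = 2πf = 20110 rad/s
X_C = 1/(ωC) = 9.384 Ω
Parallel: admittances add. Y = 1/R + jωC
Y = (0.2564 + j0.1066) S
|Y| = 0.2777 S → |Z| = 1/|Y| = 3.601 Ω, ∠Z = −∠Y = -22.57°
cos φ = cos(-22.57°) = 0.9234

0.9234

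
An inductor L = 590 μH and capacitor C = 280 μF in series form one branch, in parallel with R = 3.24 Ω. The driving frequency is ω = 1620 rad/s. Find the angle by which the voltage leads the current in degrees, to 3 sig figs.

-68.9°

X_L = ωL = 0.956 Ω
X_C = 1/(ωC) = 2.20 Ω
Branch 1: Z₁ = R = 3.24 Ω
Branch 2 (series LC): Z₂ = j(X_L − X_C) = −j1.25 Ω
Parallel: Z = Z₁Z₂/(Z₁+Z₂), |Z| = 1.17 Ω, ∠Z = -68.9°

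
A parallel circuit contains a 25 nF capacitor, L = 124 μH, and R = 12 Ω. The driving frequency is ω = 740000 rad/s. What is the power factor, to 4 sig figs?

X_L = ωL = 91.76 Ω
X_C = 1/(ωC) = 54.05 Ω
Parallel: admittances add. Y = 1/R + 1/(jωL) + jωC
Y = (0.08333 + j0.007602) S
|Y| = 0.08368 S → |Z| = 1/|Y| = 11.95 Ω, ∠Z = −∠Y = -5.212°
cos φ = cos(-5.212°) = 0.9959

0.9959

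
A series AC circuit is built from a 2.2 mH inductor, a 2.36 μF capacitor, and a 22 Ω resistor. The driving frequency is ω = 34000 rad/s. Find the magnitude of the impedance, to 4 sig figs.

X_L = ωL = 74.80 Ω
X_C = 1/(ωC) = 12.46 Ω
Net reactance X = X_L − X_C = 62.34 Ω
Z = 22.00 + j62.34 Ω
|Z| = √(22.00² + 62.34²) = 66.11 Ω

66.11 Ω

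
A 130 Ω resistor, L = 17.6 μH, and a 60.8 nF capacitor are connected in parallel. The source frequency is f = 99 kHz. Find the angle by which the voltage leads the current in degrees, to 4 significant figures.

81.82°

ω = 2πf = 622000 rad/s
X_L = ωL = 10.95 Ω
X_C = 1/(ωC) = 26.44 Ω
Parallel: admittances add. Y = 1/R + 1/(jωL) + jωC
Y = (0.007692 − j0.05352) S
|Y| = 0.05407 S → |Z| = 1/|Y| = 18.49 Ω, ∠Z = −∠Y = 81.82°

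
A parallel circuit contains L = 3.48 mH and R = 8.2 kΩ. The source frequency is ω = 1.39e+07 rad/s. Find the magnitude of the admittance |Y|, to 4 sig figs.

X_L = ωL = 48370 Ω
Parallel: admittances add. Y = 1/R + 1/(jωL)
Y = (0.0001220 − j2.067e-05) S
|Y| = 0.0001237 S → |Z| = 1/|Y| = 8085 Ω, ∠Z = −∠Y = 9.621°

123.7 μS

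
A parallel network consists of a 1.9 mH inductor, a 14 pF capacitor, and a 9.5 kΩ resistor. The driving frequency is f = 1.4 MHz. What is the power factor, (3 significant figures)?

ω = 2πf = 8.796e+06 rad/s
X_L = ωL = 16700 Ω
X_C = 1/(ωC) = 8120 Ω
Parallel: admittances add. Y = 1/R + 1/(jωL) + jωC
Y = (0.000105 + j6.33e-05) S
|Y| = 0.000123 S → |Z| = 1/|Y| = 8140 Ω, ∠Z = −∠Y = -31.0°
cos φ = cos(-31.0°) = 0.857

0.857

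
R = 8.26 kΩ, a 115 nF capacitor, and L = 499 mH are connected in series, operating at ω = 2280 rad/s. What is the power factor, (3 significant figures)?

0.951

X_L = ωL = 1140 Ω
X_C = 1/(ωC) = 3810 Ω
Net reactance X = X_L − X_C = -2680 Ω
Z = 8260 − j2680 Ω
|Z| = √(8260² + 2680²) = 8680 Ω
∠Z = arctan(-2680/8260) = -18.0°
cos φ = cos(-18.0°) = 0.951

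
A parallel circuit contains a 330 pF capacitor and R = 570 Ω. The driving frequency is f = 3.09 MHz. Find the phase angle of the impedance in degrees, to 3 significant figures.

ω = 2πf = 1.942e+07 rad/s
X_C = 1/(ωC) = 156 Ω
Parallel: admittances add. Y = 1/R + jωC
Y = (0.00175 + j0.00641) S
|Y| = 0.00664 S → |Z| = 1/|Y| = 151 Ω, ∠Z = −∠Y = -74.7°

-74.7°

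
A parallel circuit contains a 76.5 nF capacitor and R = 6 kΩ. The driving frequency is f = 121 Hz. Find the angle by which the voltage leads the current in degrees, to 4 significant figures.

ω = 2πf = 760.3 rad/s
X_C = 1/(ωC) = 17190 Ω
Parallel: admittances add. Y = 1/R + jωC
Y = (0.0001667 + j5.816e-05) S
|Y| = 0.0001765 S → |Z| = 1/|Y| = 5665 Ω, ∠Z = −∠Y = -19.24°

-19.24°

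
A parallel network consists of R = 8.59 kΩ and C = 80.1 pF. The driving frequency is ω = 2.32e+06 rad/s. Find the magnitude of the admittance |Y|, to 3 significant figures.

219 μS

X_C = 1/(ωC) = 5380 Ω
Parallel: admittances add. Y = 1/R + jωC
Y = (0.000116 + j0.000186) S
|Y| = 0.000219 S → |Z| = 1/|Y| = 4560 Ω, ∠Z = −∠Y = -57.9°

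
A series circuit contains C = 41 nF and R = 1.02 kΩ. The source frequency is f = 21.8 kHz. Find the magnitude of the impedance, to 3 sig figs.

1040 Ω

ω = 2πf = 137000 rad/s
X_C = 1/(ωC) = 178 Ω
Z = 1020 − j178 Ω
|Z| = √(1020² + 178²) = 1040 Ω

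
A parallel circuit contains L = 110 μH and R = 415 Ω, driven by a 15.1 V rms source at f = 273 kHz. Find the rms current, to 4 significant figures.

ω = 2πf = 1.715e+06 rad/s
X_L = ωL = 188.7 Ω
Parallel: admittances add. Y = 1/R + 1/(jωL)
Y = (0.002410 − j0.005300) S
|Y| = 0.005822 S → |Z| = 1/|Y| = 171.8 Ω, ∠Z = −∠Y = 65.55°
I = V/|Z| = 15.1/171.8 = 87.91 mA

87.91 mA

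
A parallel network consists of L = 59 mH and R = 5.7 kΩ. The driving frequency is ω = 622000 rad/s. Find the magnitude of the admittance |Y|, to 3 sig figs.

178 μS

X_L = ωL = 36700 Ω
Parallel: admittances add. Y = 1/R + 1/(jωL)
Y = (0.000175 − j2.72e-05) S
|Y| = 0.000178 S → |Z| = 1/|Y| = 5630 Ω, ∠Z = −∠Y = 8.83°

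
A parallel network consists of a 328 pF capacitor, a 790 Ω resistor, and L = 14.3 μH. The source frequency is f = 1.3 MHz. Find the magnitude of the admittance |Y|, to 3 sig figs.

6.02 mS

ω = 2πf = 8.168e+06 rad/s
X_L = ωL = 117 Ω
X_C = 1/(ωC) = 373 Ω
Parallel: admittances add. Y = 1/R + 1/(jωL) + jωC
Y = (0.00127 − j0.00588) S
|Y| = 0.00602 S → |Z| = 1/|Y| = 166 Ω, ∠Z = −∠Y = 77.9°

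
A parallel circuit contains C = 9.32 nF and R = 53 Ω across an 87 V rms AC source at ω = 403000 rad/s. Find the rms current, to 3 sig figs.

X_C = 1/(ωC) = 266 Ω
Parallel: admittances add. Y = 1/R + jωC
Y = (0.0189 + j0.00376) S
|Y| = 0.0192 S → |Z| = 1/|Y| = 52.0 Ω, ∠Z = −∠Y = -11.3°
I = V/|Z| = 87/52.0 = 1.67 A

1.67 A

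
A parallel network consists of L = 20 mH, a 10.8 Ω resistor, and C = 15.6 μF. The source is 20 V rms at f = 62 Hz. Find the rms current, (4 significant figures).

ω = 2πf = 389.6 rad/s
X_L = ωL = 7.791 Ω
X_C = 1/(ωC) = 164.6 Ω
Parallel: admittances add. Y = 1/R + 1/(jωL) + jωC
Y = (0.09259 − j0.1223) S
|Y| = 0.1534 S → |Z| = 1/|Y| = 6.520 Ω, ∠Z = −∠Y = 52.86°
I = V/|Z| = 20/6.520 = 3.068 A

3.068 A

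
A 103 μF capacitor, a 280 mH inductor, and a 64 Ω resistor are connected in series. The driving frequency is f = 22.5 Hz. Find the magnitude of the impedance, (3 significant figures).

70.3 Ω

ω = 2πf = 141.4 rad/s
X_L = ωL = 39.6 Ω
X_C = 1/(ωC) = 68.7 Ω
Net reactance X = X_L − X_C = -29.1 Ω
Z = 64.0 − j29.1 Ω
|Z| = √(64.0² + 29.1²) = 70.3 Ω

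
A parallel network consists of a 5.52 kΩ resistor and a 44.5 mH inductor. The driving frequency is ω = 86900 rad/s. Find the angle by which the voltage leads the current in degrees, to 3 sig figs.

55.0°

X_L = ωL = 3870 Ω
Parallel: admittances add. Y = 1/R + 1/(jωL)
Y = (0.000181 − j0.000259) S
|Y| = 0.000316 S → |Z| = 1/|Y| = 3170 Ω, ∠Z = −∠Y = 55.0°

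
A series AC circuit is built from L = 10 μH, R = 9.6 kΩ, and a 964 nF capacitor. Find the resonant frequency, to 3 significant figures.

51.3 kHz

ω₀ = 1/√(LC) = 1/√(1e-05 × 9.64e-07) = 322100 rad/s
f₀ = ω₀/(2π) = 51.3 kHz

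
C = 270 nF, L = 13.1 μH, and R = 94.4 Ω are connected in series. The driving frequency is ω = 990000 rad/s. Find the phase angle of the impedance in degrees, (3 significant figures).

5.58°

X_L = ωL = 13.0 Ω
X_C = 1/(ωC) = 3.74 Ω
Net reactance X = X_L − X_C = 9.23 Ω
Z = 94.4 + j9.23 Ω
|Z| = √(94.4² + 9.23²) = 94.8 Ω
∠Z = arctan(9.23/94.4) = 5.58°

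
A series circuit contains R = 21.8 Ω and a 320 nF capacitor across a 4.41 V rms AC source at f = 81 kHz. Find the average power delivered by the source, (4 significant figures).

826.5 mW

ω = 2πf = 508900 rad/s
X_C = 1/(ωC) = 6.140 Ω
Z = 21.80 − j6.140 Ω
|Z| = √(21.80² + 6.140²) = 22.65 Ω
∠Z = arctan(-6.140/21.80) = -15.73°
I = V/|Z| = 194.7 mA
P = VI cos φ = 4.41 × 0.1947 × cos(-15.73°) = 826.5 mW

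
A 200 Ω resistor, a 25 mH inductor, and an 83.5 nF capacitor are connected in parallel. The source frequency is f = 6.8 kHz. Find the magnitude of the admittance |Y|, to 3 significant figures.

ω = 2πf = 42730 rad/s
X_L = ωL = 1070 Ω
X_C = 1/(ωC) = 280 Ω
Parallel: admittances add. Y = 1/R + 1/(jωL) + jωC
Y = (0.00500 + j0.00263) S
|Y| = 0.00565 S → |Z| = 1/|Y| = 177 Ω, ∠Z = −∠Y = -27.8°

5.65 mS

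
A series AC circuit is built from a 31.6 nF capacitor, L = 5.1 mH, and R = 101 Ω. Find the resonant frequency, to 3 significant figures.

12.5 kHz

ω₀ = 1/√(LC) = 1/√(0.0051 × 3.16e-08) = 78770 rad/s
f₀ = ω₀/(2π) = 12.5 kHz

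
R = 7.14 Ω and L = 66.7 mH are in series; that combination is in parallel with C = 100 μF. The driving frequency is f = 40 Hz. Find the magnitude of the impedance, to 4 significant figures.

30.07 Ω

ω = 2πf = 251.3 rad/s
X_L = ωL = 16.76 Ω
X_C = 1/(ωC) = 39.79 Ω
Branch 1 (R+jX_L): Z₁ = 7.140 + j16.76 Ω, |Z₁| = 18.22 Ω
Branch 2 (−jX_C): Z₂ = −j39.79 Ω
Parallel: Z = Z₁Z₂/(Z₁+Z₂), |Z| = 30.07 Ω, ∠Z = 49.70°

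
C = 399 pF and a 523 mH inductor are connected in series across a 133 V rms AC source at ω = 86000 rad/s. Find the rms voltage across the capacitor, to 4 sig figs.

X_L = ωL = 44980 Ω
X_C = 1/(ωC) = 29140 Ω
Net reactance X = X_L − X_C = 15840 Ω
Z = j15840 Ω
|Z| = √(0² + 15840²) = 15840 Ω
I = V/|Z| = 8.399 mA
V_C = I·|Z_C| = 0.008399 × 29140 = 244.8 V

244.8 V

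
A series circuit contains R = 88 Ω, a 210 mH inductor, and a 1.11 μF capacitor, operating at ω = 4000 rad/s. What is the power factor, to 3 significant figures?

X_L = ωL = 840 Ω
X_C = 1/(ωC) = 225 Ω
Net reactance X = X_L − X_C = 615 Ω
Z = 88.0 + j615 Ω
|Z| = √(88.0² + 615²) = 621 Ω
∠Z = arctan(615/88.0) = 81.9°
cos φ = cos(81.9°) = 0.142

0.142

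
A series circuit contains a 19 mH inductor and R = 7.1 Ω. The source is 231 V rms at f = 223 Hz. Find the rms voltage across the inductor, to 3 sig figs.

ω = 2πf = 1401 rad/s
X_L = ωL = 26.6 Ω
Z = 7.10 + j26.6 Ω
|Z| = √(7.10² + 26.6²) = 27.6 Ω
I = V/|Z| = 8.38 A
V_L = I·|Z_L| = 8.38 × 26.6 = 223 V

223 V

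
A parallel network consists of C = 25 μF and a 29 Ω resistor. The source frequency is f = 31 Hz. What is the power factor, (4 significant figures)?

ω = 2πf = 194.8 rad/s
X_C = 1/(ωC) = 205.4 Ω
Parallel: admittances add. Y = 1/R + jωC
Y = (0.03448 + j0.004869) S
|Y| = 0.03482 S → |Z| = 1/|Y| = 28.72 Ω, ∠Z = −∠Y = -8.038°
cos φ = cos(-8.038°) = 0.9902

0.9902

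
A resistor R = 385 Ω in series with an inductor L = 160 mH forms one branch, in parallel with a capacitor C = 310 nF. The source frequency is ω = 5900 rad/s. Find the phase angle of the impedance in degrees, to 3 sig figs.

X_L = ωL = 944 Ω
X_C = 1/(ωC) = 547 Ω
Branch 1 (R+jX_L): Z₁ = 385 + j944 Ω, |Z₁| = 1020 Ω
Branch 2 (−jX_C): Z₂ = −j547 Ω
Parallel: Z = Z₁Z₂/(Z₁+Z₂), |Z| = 1010 Ω, ∠Z = -68.1°

-68.1°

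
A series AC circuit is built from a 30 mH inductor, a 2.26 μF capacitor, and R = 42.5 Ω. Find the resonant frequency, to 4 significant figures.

ω₀ = 1/√(LC) = 1/√(0.03 × 2.26e-06) = 3840 rad/s
f₀ = ω₀/(2π) = 611.2 Hz

611.2 Hz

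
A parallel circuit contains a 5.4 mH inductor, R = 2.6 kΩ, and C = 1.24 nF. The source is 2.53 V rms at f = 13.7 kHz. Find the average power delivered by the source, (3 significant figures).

2.46 mW

ω = 2πf = 86080 rad/s
X_L = ωL = 465 Ω
X_C = 1/(ωC) = 9370 Ω
Parallel: admittances add. Y = 1/R + 1/(jωL) + jωC
Y = (0.000385 − j0.00204) S
|Y| = 0.00208 S → |Z| = 1/|Y| = 481 Ω, ∠Z = −∠Y = 79.3°
I = V/|Z| = 5.26 mA
P = VI cos φ = 2.53 × 0.00526 × cos(79.3°) = 2.46 mW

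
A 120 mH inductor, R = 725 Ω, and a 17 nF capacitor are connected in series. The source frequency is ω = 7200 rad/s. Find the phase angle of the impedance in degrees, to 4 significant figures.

-84.33°

X_L = ωL = 864.0 Ω
X_C = 1/(ωC) = 8170 Ω
Net reactance X = X_L − X_C = -7306 Ω
Z = 725.0 − j7306 Ω
|Z| = √(725.0² + 7306²) = 7342 Ω
∠Z = arctan(-7306/725.0) = -84.33°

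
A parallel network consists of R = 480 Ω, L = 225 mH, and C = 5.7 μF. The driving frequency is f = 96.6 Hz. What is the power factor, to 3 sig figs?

0.475

ω = 2πf = 607.0 rad/s
X_L = ωL = 137 Ω
X_C = 1/(ωC) = 289 Ω
Parallel: admittances add. Y = 1/R + 1/(jωL) + jωC
Y = (0.00208 − j0.00386) S
|Y| = 0.00439 S → |Z| = 1/|Y| = 228 Ω, ∠Z = −∠Y = 61.7°
cos φ = cos(61.7°) = 0.475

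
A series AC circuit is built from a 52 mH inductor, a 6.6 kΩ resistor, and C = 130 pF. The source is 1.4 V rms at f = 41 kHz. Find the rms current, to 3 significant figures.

ω = 2πf = 257600 rad/s
X_L = ωL = 13400 Ω
X_C = 1/(ωC) = 29900 Ω
Net reactance X = X_L − X_C = -16500 Ω
Z = 6600 − j16500 Ω
|Z| = √(6600² + 16500²) = 17700 Ω
I = V/|Z| = 1.4/17700 = 78.9 μA

78.9 μA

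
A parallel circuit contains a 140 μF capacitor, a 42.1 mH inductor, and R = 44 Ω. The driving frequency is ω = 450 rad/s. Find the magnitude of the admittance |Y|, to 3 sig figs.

24.9 mS

X_L = ωL = 18.9 Ω
X_C = 1/(ωC) = 15.9 Ω
Parallel: admittances add. Y = 1/R + 1/(jωL) + jωC
Y = (0.0227 + j0.0102) S
|Y| = 0.0249 S → |Z| = 1/|Y| = 40.1 Ω, ∠Z = −∠Y = -24.2°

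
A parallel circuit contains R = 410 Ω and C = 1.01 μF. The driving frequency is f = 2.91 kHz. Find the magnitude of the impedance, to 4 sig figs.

53.68 Ω

ω = 2πf = 18280 rad/s
X_C = 1/(ωC) = 54.15 Ω
Parallel: admittances add. Y = 1/R + jωC
Y = (0.002439 + j0.01847) S
|Y| = 0.01863 S → |Z| = 1/|Y| = 53.68 Ω, ∠Z = −∠Y = -82.48°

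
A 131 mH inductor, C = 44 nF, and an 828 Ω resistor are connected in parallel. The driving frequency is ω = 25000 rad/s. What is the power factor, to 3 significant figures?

0.835

X_L = ωL = 3280 Ω
X_C = 1/(ωC) = 909 Ω
Parallel: admittances add. Y = 1/R + 1/(jωL) + jωC
Y = (0.00121 + j0.000795) S
|Y| = 0.00145 S → |Z| = 1/|Y| = 692 Ω, ∠Z = −∠Y = -33.3°
cos φ = cos(-33.3°) = 0.835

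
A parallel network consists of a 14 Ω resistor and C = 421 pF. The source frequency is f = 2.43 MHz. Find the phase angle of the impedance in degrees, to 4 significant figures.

ω = 2πf = 1.527e+07 rad/s
X_C = 1/(ωC) = 155.6 Ω
Parallel: admittances add. Y = 1/R + jωC
Y = (0.07143 + j0.006428) S
|Y| = 0.07172 S → |Z| = 1/|Y| = 13.94 Ω, ∠Z = −∠Y = -5.142°

-5.142°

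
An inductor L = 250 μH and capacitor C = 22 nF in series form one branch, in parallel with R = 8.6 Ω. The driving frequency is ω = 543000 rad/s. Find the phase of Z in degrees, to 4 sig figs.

9.384°

X_L = ωL = 135.8 Ω
X_C = 1/(ωC) = 83.71 Ω
Branch 1: Z₁ = R = 8.600 Ω
Branch 2 (series LC): Z₂ = j(X_L − X_C) = j52.04 Ω
Parallel: Z = Z₁Z₂/(Z₁+Z₂), |Z| = 8.485 Ω, ∠Z = 9.384°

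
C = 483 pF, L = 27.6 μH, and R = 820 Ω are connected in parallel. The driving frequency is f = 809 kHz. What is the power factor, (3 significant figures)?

ω = 2πf = 5.083e+06 rad/s
X_L = ωL = 140 Ω
X_C = 1/(ωC) = 407 Ω
Parallel: admittances add. Y = 1/R + 1/(jωL) + jωC
Y = (0.00122 − j0.00467) S
|Y| = 0.00483 S → |Z| = 1/|Y| = 207 Ω, ∠Z = −∠Y = 75.4°
cos φ = cos(75.4°) = 0.253

0.253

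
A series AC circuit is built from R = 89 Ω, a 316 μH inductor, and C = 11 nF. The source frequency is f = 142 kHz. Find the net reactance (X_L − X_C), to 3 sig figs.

180 Ω

ω = 2πf = 892200 rad/s
X_L = ωL = 282 Ω
X_C = 1/(ωC) = 102 Ω
X = 282 − 102 = 180 Ω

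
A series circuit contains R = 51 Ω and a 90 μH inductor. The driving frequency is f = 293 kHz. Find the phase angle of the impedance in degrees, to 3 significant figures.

ω = 2πf = 1.841e+06 rad/s
X_L = ωL = 166 Ω
Z = 51.0 + j166 Ω
|Z| = √(51.0² + 166²) = 173 Ω
∠Z = arctan(166/51.0) = 72.9°

72.9°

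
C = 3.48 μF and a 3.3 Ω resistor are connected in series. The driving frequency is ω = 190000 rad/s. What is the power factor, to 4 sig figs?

0.9091

X_C = 1/(ωC) = 1.512 Ω
Z = 3.300 − j1.512 Ω
|Z| = √(3.300² + 1.512²) = 3.630 Ω
∠Z = arctan(-1.512/3.300) = -24.62°
cos φ = cos(-24.62°) = 0.9091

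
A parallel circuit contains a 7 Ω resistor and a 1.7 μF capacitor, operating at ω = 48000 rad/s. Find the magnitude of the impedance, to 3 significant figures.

X_C = 1/(ωC) = 12.3 Ω
Parallel: admittances add. Y = 1/R + jωC
Y = (0.143 + j0.0816) S
|Y| = 0.165 S → |Z| = 1/|Y| = 6.08 Ω, ∠Z = −∠Y = -29.7°

6.08 Ω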